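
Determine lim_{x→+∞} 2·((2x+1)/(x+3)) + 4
Evaluate the dominant behaviour as x → +∞; each term tends to a finite value or vanishes.
Limit = 8.

Final answer: 8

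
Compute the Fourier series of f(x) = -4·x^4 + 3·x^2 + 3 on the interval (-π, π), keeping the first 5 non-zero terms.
(-204 + 32·π^2)·cos(x) + (15 - 8·π^2)·cos(2·x) + (-100/27 + 32·π^2/9)·cos(3·x) + (3/2 - 2·π^2)·cos(4·x) - 4·π^4/5 + 3 + π^2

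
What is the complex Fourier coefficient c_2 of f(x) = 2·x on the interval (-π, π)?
Compute the real Fourier coefficients first: a_2 = 0, b_2 = -2.
Then c_2 = (a_2 − i·b_2)/2 = i.

Final answer: i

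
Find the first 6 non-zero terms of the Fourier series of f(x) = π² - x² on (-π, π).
4·cos(x) - cos(2·x) + 4·cos(3·x)/9 - cos(4·x)/4 + 4·cos(5·x)/25 + 2·π^2/3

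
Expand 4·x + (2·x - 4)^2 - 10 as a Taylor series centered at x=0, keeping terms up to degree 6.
4·x^2 - 12·x + 6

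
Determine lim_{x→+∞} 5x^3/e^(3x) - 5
The quotient is an ∞/∞ indeterminate form as x → +∞.
The exponential denominator e^(3x) dominates the polynomial numerator (e^x ≫ x^3 as x → ∞), so the quotient → 0.
Adding the constant: 0 - 5 = -5. Limit = -5.

Final answer: -5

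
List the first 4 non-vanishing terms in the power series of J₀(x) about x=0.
-x^6/2304 + x^4/64 - x^2/4 + 1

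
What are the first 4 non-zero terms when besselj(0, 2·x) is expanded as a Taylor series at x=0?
-x^6/36 + x^4/4 - x^2 + 1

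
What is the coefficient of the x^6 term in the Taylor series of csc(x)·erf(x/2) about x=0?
Expand to order 6: csc(x)·erf(x/2) = 19·x^6/(17280·√(π)) + 17·x^4/(1440·√(π)) + x^2/(12·√(π)) + 1/√(π) + O(x^7).
The coefficient of x^6 is 19/(17280·√(π)).

Final answer: 19/(17280·√(π))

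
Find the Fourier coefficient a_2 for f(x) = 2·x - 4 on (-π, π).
a_2 = (1/π) ∫_{-π}^{π} f(x)·cos(2x) dx.
Evaluate the integral (use parity and integration by parts as needed): a_2 = 0.

Final answer: 0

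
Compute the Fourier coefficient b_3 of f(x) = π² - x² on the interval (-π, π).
b_3 = (1/π) ∫_{-π}^{π} f(x)·sin(3x) dx.
Evaluate the integral (use parity and integration by parts as needed): b_3 = 0.

Final answer: 0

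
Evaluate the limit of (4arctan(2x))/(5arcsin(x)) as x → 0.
Both numerator and denominator → 0 as x → 0; this is a 0/0 indeterminate form.
Expand each to leading order near x = 0: numerator ~ 8·x, denominator ~ 5·x.
The limit of the ratio is 8/5.

Final answer: 8/5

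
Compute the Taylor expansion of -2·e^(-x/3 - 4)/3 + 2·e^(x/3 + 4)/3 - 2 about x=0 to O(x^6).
x^5·(e^(-4)/43740 + e^(4)/43740) + x^4·(-e^(-4)/2916 + e^(4)/2916) + x^3·(e^(-4)/243 + e^(4)/243) + x^2·(-e^(-4)/27 + e^(4)/27) + x·(2·e^(-4)/9 + 2·e^(4)/9) - 2 - 2·e^(-4)/3 + 2·e^(4)/3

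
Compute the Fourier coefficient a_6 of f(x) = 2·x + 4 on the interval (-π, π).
a_6 = (1/π) ∫_{-π}^{π} f(x)·cos(6x) dx.
Evaluate the integral (use parity and integration by parts as needed): a_6 = 0.

Final answer: 0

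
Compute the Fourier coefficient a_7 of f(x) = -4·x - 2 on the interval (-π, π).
a_7 = (1/π) ∫_{-π}^{π} f(x)·cos(7x) dx.
Evaluate the integral (use parity and integration by parts as needed): a_7 = 0.

Final answer: 0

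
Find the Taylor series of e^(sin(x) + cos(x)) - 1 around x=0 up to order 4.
-5·e·x^4/24 - e·x^3/2 + e·x - 1 + e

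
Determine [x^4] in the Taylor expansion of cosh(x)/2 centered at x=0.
Expand to order 4: cosh(x)/2 = x^4/48 + x^2/4 + 1/2 + O(x^5).
The coefficient of x^4 is 1/48.

Final answer: 1/48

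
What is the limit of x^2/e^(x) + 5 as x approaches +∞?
The quotient is an ∞/∞ indeterminate form as x → +∞.
The exponential denominator e^(x) dominates the polynomial numerator (e^x ≫ x^2 as x → ∞), so the quotient → 0.
Adding the constant: 0 + 5 = 5. Limit = 5.

Final answer: 5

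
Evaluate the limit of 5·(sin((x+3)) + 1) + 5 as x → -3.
Direct substitution at x = -3 gives 10.

Final answer: 10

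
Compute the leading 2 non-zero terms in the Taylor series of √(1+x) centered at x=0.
x/2 + 1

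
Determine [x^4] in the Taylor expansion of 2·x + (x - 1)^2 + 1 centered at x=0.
Expand to order 4: 2·x + (x - 1)^2 + 1 = x^2 + 2 + O(x^5).
The coefficient of x^4 is 0.

Final answer: 0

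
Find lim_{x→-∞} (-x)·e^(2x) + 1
The product is a 0·∞ indeterminate form at x → -∞.
Rewrite the product as (-x) / e^(-2x) (an ∞/∞ form) and apply L'Hôpital, or use the standard hierarchy e^(2|x|) ≫ |(-x)| as x → -∞.
The indeterminate product → 0, so the limit = 1.

Final answer: 1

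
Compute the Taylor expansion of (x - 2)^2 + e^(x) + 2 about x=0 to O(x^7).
x^6/720 + x^5/120 + x^4/24 + x^3/6 + 3·x^2/2 - 3·x + 7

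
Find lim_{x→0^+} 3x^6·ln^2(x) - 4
The product is a 0·∞ indeterminate form at x → 0⁺.
Rewrite the product as 3·ln^2(x) / x^(-6) and apply L'Hôpital, or use the standard hierarchy x^(-6) ≫ |ln x|^2 as x → 0⁺.
The indeterminate product → 0, so the limit = -4.

Final answer: -4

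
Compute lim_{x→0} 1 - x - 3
Direct substitution at x = 0 gives -2.

Final answer: -2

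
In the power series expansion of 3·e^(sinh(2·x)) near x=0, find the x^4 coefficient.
Expand to order 4: 3·e^(sinh(2·x)) = 10·x^4 + 8·x^3 + 6·x^2 + 6·x + 3 + O(x^5).
The coefficient of x^4 is 10.

Final answer: 10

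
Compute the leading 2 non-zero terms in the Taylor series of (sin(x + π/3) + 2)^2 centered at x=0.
x·(√(3)/2 + 2) + (√(3)/2 + 2)^2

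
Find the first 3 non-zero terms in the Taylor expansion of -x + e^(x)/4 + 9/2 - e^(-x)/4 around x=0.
x^3/12 - x/2 + 9/2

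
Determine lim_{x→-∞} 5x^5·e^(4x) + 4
The product is a 0·∞ indeterminate form at x → -∞.
Rewrite the product as 5x^5 / e^(-4x) (an ∞/∞ form) and apply L'Hôpital, or use the standard hierarchy e^(4|x|) ≫ |x^5| as x → -∞.
The indeterminate product → 0, so the limit = 4.

Final answer: 4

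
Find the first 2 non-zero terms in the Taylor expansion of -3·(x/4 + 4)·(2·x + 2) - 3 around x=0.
-51·x/2 - 27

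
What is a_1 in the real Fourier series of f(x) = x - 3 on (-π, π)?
a_1 = (1/π) ∫_{-π}^{π} f(x)·cos(1x) dx.
Evaluate the integral (use parity and integration by parts as needed): a_1 = 0.

Final answer: 0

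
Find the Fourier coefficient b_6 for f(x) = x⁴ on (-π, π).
b_6 = (1/π) ∫_{-π}^{π} f(x)·sin(6x) dx.
Evaluate the integral (use parity and integration by parts as needed): b_6 = 0.

Final answer: 0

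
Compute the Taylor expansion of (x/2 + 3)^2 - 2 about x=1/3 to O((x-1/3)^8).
289/36 + 19·(x - 1/3)/6 + (x - 1/3)^2/4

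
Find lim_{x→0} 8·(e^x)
Direct substitution at x = 0 gives 8.

Final answer: 8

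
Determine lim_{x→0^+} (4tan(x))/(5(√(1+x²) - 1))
Both numerator and denominator → 0 as x → 0^+; this is a 0/0 indeterminate form.
Expand each to leading order near x = 0: numerator ~ 4·x, denominator ~ 5·x^2/2.
The limit of the ratio is ∞.

Final answer: ∞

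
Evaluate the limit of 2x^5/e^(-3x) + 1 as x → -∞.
The quotient is an ∞/∞ indeterminate form as x → -∞.
Compare growth rates of the dominant terms (exponentials ≫ polynomials ≫ logarithms), or apply L'Hôpital's rule; the quotient → 0.
Adding the constant: 0 + 1 = 1. Limit = 1.

Final answer: 1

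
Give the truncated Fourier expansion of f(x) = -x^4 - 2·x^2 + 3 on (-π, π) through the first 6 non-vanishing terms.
(-40 + 8·π^2)·cos(x) + (1 - 2·π^2)·cos(2·x) + (8/27 + 8·π^2/9)·cos(3·x) + (-π^2/2 - 5/16)·cos(4·x) + (152/625 + 8·π^2/25)·cos(5·x) - π^4/5 - 2·π^2/3 + 3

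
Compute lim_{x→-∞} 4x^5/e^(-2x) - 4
The quotient is an ∞/∞ indeterminate form as x → -∞.
Compare growth rates of the dominant terms (exponentials ≫ polynomials ≫ logarithms), or apply L'Hôpital's rule; the quotient → 0.
Adding the constant: 0 - 4 = -4. Limit = -4.

Final answer: -4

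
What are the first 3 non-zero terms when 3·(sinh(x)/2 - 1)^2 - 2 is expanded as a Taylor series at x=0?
3·x^2/4 - 3·x + 1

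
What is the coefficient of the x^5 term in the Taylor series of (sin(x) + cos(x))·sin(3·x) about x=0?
Expand to order 5: (sin(x) + cos(x))·sin(3·x) = 22·x^5/5 - 5·x^4 - 6·x^3 + 3·x^2 + 3·x + O(x^6).
The coefficient of x^5 is 22/5.

Final answer: 22/5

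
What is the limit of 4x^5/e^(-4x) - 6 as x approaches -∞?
The quotient is an ∞/∞ indeterminate form as x → -∞.
Compare growth rates of the dominant terms (exponentials ≫ polynomials ≫ logarithms), or apply L'Hôpital's rule; the quotient → 0.
Adding the constant: 0 - 6 = -6. Limit = -6.

Final answer: -6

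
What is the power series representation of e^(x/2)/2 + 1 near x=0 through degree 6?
x^6/92160 + x^5/7680 + x^4/768 + x^3/96 + x^2/16 + x/4 + 3/2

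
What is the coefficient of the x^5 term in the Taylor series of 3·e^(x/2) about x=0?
Expand to order 5: 3·e^(x/2) = x^5/1280 + x^4/128 + x^3/16 + 3·x^2/8 + 3·x/2 + 3 + O(x^6).
The coefficient of x^5 is 1/1280.

Final answer: 1/1280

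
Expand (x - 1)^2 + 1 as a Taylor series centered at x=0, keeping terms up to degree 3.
x^2 - 2·x + 2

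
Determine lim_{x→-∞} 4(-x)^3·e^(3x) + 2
The product is a 0·∞ indeterminate form at x → -∞.
Rewrite the product as 4(-x)^3 / e^(-3x) (an ∞/∞ form) and apply L'Hôpital, or use the standard hierarchy e^(3|x|) ≫ |(-x)^3| as x → -∞.
The indeterminate product → 0, so the limit = 2.

Final answer: 2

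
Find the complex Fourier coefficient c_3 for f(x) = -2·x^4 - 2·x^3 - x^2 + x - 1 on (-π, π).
Compute the real Fourier coefficients first: a_3 = -20/27 + 16·π^2/9, b_3 = 14/9 - 4·π^2/3.
Then c_3 = (a_3 − i·b_3)/2 = -10/27 + 8·π^2/9 - 7·i/9 + 2·i·π^2/3.

Final answer: -10/27 + 8·π^2/9 - 7·i/9 + 2·i·π^2/3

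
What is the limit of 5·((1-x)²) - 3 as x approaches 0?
Direct substitution at x = 0 gives 2.

Final answer: 2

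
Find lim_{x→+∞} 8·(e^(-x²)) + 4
Evaluate the dominant behaviour as x → +∞; each term tends to a finite value or vanishes.
Limit = 4.

Final answer: 4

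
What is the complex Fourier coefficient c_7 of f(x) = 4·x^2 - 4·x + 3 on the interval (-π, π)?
Compute the real Fourier coefficients first: a_7 = -16/49, b_7 = -8/7.
Then c_7 = (a_7 − i·b_7)/2 = -8/49 + 4·i/7.

Final answer: -8/49 + 4·i/7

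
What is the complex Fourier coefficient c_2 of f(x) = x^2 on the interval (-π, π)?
Compute the real Fourier coefficients first: a_2 = 1, b_2 = 0.
Then c_2 = (a_2 − i·b_2)/2 = 1/2.

Final answer: 1/2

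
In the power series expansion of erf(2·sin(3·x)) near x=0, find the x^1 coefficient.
Expand to order 1: erf(2·sin(3·x)) = 12·x/√(π) + O(x^2).
The coefficient of x^1 is 12/√(π).

Final answer: 12/√(π)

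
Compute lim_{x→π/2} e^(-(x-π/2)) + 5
Direct substitution at x = π/2 gives 6.

Final answer: 6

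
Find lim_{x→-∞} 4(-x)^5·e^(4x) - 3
The product is a 0·∞ indeterminate form at x → -∞.
Rewrite the product as 4(-x)^5 / e^(-4x) (an ∞/∞ form) and apply L'Hôpital, or use the standard hierarchy e^(4|x|) ≫ |(-x)^5| as x → -∞.
The indeterminate product → 0, so the limit = -3.

Final answer: -3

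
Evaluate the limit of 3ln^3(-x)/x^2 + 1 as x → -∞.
The quotient is an ∞/∞ indeterminate form as x → -∞.
Compare growth rates of the dominant terms (exponentials ≫ polynomials ≫ logarithms), or apply L'Hôpital's rule; the quotient → 0.
Adding the constant: 0 + 1 = 1. Limit = 1.

Final answer: 1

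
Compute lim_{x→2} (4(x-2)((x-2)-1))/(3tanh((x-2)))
Both numerator and denominator → 0 as x → 2; this is a 0/0 indeterminate form.
Expand each to leading order near x = 2: numerator ~ -4·(x - 2), denominator ~ 3·(x - 2).
The limit of the ratio is -4/3.

Final answer: -4/3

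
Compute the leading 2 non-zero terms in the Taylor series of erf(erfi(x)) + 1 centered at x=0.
4·x/π + 1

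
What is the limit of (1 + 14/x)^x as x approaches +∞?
As x → +∞: this is the defining limit (1 + 14/x)^x → e^14.
Limit = e^(14).

Final answer: e^(14)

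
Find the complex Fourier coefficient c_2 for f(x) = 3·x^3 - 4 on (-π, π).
Compute the real Fourier coefficients first: a_2 = 0, b_2 = 9/2 - 3·π^2.
Then c_2 = (a_2 − i·b_2)/2 = -9·i/4 + 3·i·π^2/2.

Final answer: -9·i/4 + 3·i·π^2/2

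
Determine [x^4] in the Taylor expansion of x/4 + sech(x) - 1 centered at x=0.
Expand to order 4: x/4 + sech(x) - 1 = 5·x^4/24 - x^2/2 + x/4 + O(x^5).
The coefficient of x^4 is 5/24.

Final answer: 5/24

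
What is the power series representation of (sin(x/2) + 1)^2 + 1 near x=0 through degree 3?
-x^3/24 + x^2/4 + x + 2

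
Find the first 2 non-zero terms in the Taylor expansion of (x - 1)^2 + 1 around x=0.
2 - 2·x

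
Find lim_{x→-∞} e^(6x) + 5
Evaluate the dominant behaviour as x → -∞; each term tends to a finite value or vanishes.
Limit = 5.

Final answer: 5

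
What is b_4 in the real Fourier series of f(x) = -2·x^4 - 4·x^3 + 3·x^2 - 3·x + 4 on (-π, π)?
b_4 = (1/π) ∫_{-π}^{π} f(x)·sin(4x) dx.
Evaluate the integral (use parity and integration by parts as needed): b_4 = 3/4 + 2·π^2.

Final answer: 3/4 + 2·π^2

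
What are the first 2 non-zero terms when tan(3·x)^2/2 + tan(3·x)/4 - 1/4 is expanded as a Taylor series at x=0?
3·x/4 - 1/4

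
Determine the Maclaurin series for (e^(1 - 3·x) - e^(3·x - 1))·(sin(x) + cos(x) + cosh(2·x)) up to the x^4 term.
x^4·(-437·e^(-1)/24 + 245·e/24) + x^3·(-55·e/6 - 107·e^(-1)/6) + x^2·(-27·e^(-1)/2 + 15·e/2) + x·(-5·e - 7·e^(-1)) - 2·e^(-1) + 2·e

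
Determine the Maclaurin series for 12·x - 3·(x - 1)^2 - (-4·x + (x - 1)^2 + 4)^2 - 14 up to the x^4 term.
-x^4 + 12·x^3 - 49·x^2 + 78·x - 42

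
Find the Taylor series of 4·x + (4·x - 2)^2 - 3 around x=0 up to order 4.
16·x^2 - 12·x + 1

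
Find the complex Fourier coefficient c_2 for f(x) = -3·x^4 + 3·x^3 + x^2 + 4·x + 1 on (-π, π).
Compute the real Fourier coefficients first: a_2 = 10 - 6·π^2, b_2 = 1/2 - 3·π^2.
Then c_2 = (a_2 − i·b_2)/2 = -3·π^2 + 5 - i/4 + 3·i·π^2/2.

Final answer: -3·π^2 + 5 - i/4 + 3·i·π^2/2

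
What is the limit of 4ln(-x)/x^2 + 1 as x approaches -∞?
The quotient is an ∞/∞ indeterminate form as x → -∞.
Compare growth rates of the dominant terms (exponentials ≫ polynomials ≫ logarithms), or apply L'Hôpital's rule; the quotient → 0.
Adding the constant: 0 + 1 = 1. Limit = 1.

Final answer: 1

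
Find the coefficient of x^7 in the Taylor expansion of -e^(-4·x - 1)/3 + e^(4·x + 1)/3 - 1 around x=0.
Expand to order 7: -e^(-4·x - 1)/3 + e^(4·x + 1)/3 - 1 = x^7·(1024·e^(-1)/945 + 1024·e/945) + x^6·(-256·e^(-1)/135 + 256·e/135) + x^5·(128·e^(-1)/45 + 128·e/45) + x^4·(-32·e^(-1)/9 + 32·e/9) + x^3·(32·e^(-1)/9 + 32·e/9) + x^2·(-8·e^(-1)/3 + 8·e/3) + x·(4·e^(-1)/3 + 4·e/3) - 1 - e^(-1)/3 + e/3 + O(x^8).
The coefficient of x^7 is 1024·e^(-1)/945 + 1024·e/945.

Final answer: 1024·e^(-1)/945 + 1024·e/945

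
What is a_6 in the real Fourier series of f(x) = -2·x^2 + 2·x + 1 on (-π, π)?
a_6 = (1/π) ∫_{-π}^{π} f(x)·cos(6x) dx.
Evaluate the integral (use parity and integration by parts as needed): a_6 = -2/9.

Final answer: -2/9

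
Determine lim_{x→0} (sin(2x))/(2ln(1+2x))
Both numerator and denominator → 0 as x → 0; this is a 0/0 indeterminate form.
Expand each to leading order near x = 0: numerator ~ 2·x, denominator ~ 4·x.
The limit of the ratio is 1/2.

Final answer: 1/2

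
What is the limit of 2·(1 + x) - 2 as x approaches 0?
Direct substitution at x = 0 gives 0.

Final answer: 0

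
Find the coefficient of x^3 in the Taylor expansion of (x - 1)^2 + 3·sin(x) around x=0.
Expand to order 3: (x - 1)^2 + 3·sin(x) = -x^3/2 + x^2 + x + 1 + O(x^4).
The coefficient of x^3 is -1/2.

Final answer: -1/2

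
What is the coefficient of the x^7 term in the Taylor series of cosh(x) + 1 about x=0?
Expand to order 7: cosh(x) + 1 = x^6/720 + x^4/24 + x^2/2 + 2 + O(x^8).
The coefficient of x^7 is 0.

Final answer: 0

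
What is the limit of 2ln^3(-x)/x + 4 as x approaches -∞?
The quotient is an ∞/∞ indeterminate form as x → -∞.
Compare growth rates of the dominant terms (exponentials ≫ polynomials ≫ logarithms), or apply L'Hôpital's rule; the quotient → 0.
Adding the constant: 0 + 4 = 4. Limit = 4.

Final answer: 4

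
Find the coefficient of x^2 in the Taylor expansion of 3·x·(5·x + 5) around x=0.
Expand to order 2: 3·x·(5·x + 5) = 15·x^2 + 15·x + O(x^3).
The coefficient of x^2 is 15.

Final answer: 15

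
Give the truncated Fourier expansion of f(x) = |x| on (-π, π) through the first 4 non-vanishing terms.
-4·cos(x)/π - 4·cos(3·x)/(9·π) - 4·cos(5·x)/(25·π) + π/2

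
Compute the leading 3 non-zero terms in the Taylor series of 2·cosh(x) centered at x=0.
x^4/12 + x^2 + 2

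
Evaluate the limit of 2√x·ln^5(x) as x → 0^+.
This is a 0·∞ indeterminate form at x → 0⁺.
Rewrite the product as 2·ln^5(x) / x^(-1/2) and apply L'Hôpital, or use the standard hierarchy x^(-1/2) ≫ |ln x|^5 as x → 0⁺.
The indeterminate product → 0, so the limit = 0.

Final answer: 0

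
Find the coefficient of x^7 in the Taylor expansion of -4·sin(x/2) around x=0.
Expand to order 7: -4·sin(x/2) = x^7/161280 - x^5/960 + x^3/12 - 2·x + O(x^8).
The coefficient of x^7 is 1/161280.

Final answer: 1/161280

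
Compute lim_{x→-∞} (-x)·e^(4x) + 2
The product is a 0·∞ indeterminate form at x → -∞.
Rewrite the product as (-x) / e^(-4x) (an ∞/∞ form) and apply L'Hôpital, or use the standard hierarchy e^(4|x|) ≫ |(-x)| as x → -∞.
The indeterminate product → 0, so the limit = 2.

Final answer: 2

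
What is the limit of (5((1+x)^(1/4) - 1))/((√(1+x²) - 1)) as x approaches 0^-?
Both numerator and denominator → 0 as x → 0^-; this is a 0/0 indeterminate form.
Expand each to leading order near x = 0: numerator ~ 5·x/4, denominator ~ x^2/2.
The limit of the ratio is -∞.

Final answer: -∞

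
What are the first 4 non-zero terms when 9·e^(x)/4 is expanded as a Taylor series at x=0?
3·x^3/8 + 9·x^2/8 + 9·x/4 + 9/4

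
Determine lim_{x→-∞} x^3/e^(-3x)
This is an ∞/∞ indeterminate form as x → -∞.
Compare growth rates of the dominant terms (exponentials ≫ polynomials ≫ logarithms), or apply L'Hôpital's rule; the quotient → 0.
Limit = 0.

Final answer: 0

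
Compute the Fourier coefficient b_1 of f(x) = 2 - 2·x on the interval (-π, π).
b_1 = (1/π) ∫_{-π}^{π} f(x)·sin(1x) dx.
Evaluate the integral (use parity and integration by parts as needed): b_1 = -4.

Final answer: -4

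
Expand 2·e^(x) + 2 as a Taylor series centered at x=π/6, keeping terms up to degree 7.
2 + 2·e^(π/6) + 2·e^(π/6)·(x - π/6) + e^(π/6)·(x - π/6)^2 + e^(π/6)·(x - π/6)^3/3 + e^(π/6)·(x - π/6)^4/12 + e^(π/6)·(x - π/6)^5/60 + e^(π/6)·(x - π/6)^6/360 + e^(π/6)·(x - π/6)^7/2520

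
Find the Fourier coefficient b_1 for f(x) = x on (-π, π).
b_1 = (1/π) ∫_{-π}^{π} f(x)·sin(1x) dx.
Evaluate the integral (use parity and integration by parts as needed): b_1 = 2.

Final answer: 2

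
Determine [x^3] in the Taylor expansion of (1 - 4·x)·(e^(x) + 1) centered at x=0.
Expand to order 3: (1 - 4·x)·(e^(x) + 1) = -11·x^3/6 - 7·x^2/2 - 7·x + 2 + O(x^4).
The coefficient of x^3 is -11/6.

Final answer: -11/6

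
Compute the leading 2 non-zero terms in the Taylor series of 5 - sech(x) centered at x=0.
x^2/2 + 4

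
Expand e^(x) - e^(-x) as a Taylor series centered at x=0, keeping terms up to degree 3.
x^3/3 + 2·x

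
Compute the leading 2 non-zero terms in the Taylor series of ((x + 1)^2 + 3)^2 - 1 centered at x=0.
16·x + 15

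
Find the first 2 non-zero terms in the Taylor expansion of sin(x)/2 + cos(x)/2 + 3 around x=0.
x/2 + 7/2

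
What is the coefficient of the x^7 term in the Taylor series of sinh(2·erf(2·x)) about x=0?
Expand to order 7: sinh(2·erf(2·x)) = x^7·(-16384/(9·π^(5/2)) - 256/(21·√(π)) + 131072/(315·π^(7/2)) + 38912/(45·π^(3/2))) + x^5·(-1024/(3·π^(3/2)) + 64/(5·√(π)) + 4096/(15·π^(5/2))) + x^3·(-32/(3·√(π)) + 256/(3·π^(3/2))) + 8·x/√(π) + O(x^8).
The coefficient of x^7 is -16384/(9·π^(5/2)) - 256/(21·√(π)) + 131072/(315·π^(7/2)) + 38912/(45·π^(3/2)).

Final answer: -16384/(9·π^(5/2)) - 256/(21·√(π)) + 131072/(315·π^(7/2)) + 38912/(45·π^(3/2))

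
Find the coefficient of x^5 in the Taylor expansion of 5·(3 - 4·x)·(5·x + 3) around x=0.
Expand to order 5: 5·(3 - 4·x)·(5·x + 3) = -100·x^2 + 15·x + 45 + O(x^6).
The coefficient of x^5 is 0.

Final answer: 0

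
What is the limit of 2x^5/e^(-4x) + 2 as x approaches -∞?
The quotient is an ∞/∞ indeterminate form as x → -∞.
Compare growth rates of the dominant terms (exponentials ≫ polynomials ≫ logarithms), or apply L'Hôpital's rule; the quotient → 0.
Adding the constant: 0 + 2 = 2. Limit = 2.

Final answer: 2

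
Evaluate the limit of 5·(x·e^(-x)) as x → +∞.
Evaluate the dominant behaviour as x → +∞; each term tends to a finite value or vanishes.
Limit = 0.

Final answer: 0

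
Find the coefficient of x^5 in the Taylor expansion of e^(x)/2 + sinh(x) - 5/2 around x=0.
Expand to order 5: e^(x)/2 + sinh(x) - 5/2 = x^5/80 + x^4/48 + x^3/4 + x^2/4 + 3·x/2 - 2 + O(x^6).
The coefficient of x^5 is 1/80.

Final answer: 1/80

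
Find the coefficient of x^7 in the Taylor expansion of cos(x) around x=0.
Expand to order 7: cos(x) = -x^6/720 + x^4/24 - x^2/2 + 1 + O(x^8).
The coefficient of x^7 is 0.

Final answer: 0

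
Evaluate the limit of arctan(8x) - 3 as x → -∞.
Evaluate the dominant behaviour as x → -∞; each term tends to a finite value or vanishes.
Limit = -3 - π/2.

Final answer: -3 - π/2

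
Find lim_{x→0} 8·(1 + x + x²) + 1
Direct substitution at x = 0 gives 9.

Final answer: 9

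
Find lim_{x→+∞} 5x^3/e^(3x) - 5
The quotient is an ∞/∞ indeterminate form as x → +∞.
The exponential denominator e^(3x) dominates the polynomial numerator (e^x ≫ x^3 as x → ∞), so the quotient → 0.
Adding the constant: 0 - 5 = -5. Limit = -5.

Final answer: -5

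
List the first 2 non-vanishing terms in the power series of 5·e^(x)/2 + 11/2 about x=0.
5·x/2 + 8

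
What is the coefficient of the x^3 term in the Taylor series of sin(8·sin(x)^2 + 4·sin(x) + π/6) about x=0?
Expand to order 3: sin(8·sin(x)^2 + 4·sin(x) + π/6) = x^3·(-16 - 17·√(3)/3) + x^2·(-4 + 4·√(3)) + 2·√(3)·x + 1/2 + O(x^4).
The coefficient of x^3 is -16 - 17·√(3)/3.

Final answer: -16 - 17·√(3)/3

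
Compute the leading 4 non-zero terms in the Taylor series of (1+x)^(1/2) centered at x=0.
x^3/16 - x^2/8 + x/2 + 1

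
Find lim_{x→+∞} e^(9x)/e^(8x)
This is an ∞/∞ indeterminate form as x → +∞.
Rewrite e^(9x)/e^(8x) = e^((9−8)x) = e^(x); the exponent coefficient is 1 > 0 so e^(x) → ∞.
Limit = ∞.

Final answer: ∞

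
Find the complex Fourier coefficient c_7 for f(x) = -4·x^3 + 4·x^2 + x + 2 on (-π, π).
Compute the real Fourier coefficients first: a_7 = -16/49, b_7 = 146/343 - 8·π^2/7.
Then c_7 = (a_7 − i·b_7)/2 = -8/49 - 73·i/343 + 4·i·π^2/7.

Final answer: -8/49 - 73·i/343 + 4·i·π^2/7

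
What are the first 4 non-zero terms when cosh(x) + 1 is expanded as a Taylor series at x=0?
x^6/720 + x^4/24 + x^2/2 + 2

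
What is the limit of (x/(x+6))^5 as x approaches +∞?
As x → +∞: x/(x+6) = 1/(1 + 6/x) → 1, and the 5th power of a limit-1 base also → 1.
Limit = 1.

Final answer: 1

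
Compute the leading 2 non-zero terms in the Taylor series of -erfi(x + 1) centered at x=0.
-2·e·x/√(π) - erfi(1)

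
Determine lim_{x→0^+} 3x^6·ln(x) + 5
The product is a 0·∞ indeterminate form at x → 0⁺.
Rewrite the product as 3·ln(x) / x^(-6) and apply L'Hôpital, or use the standard hierarchy x^(-6) ≫ |ln x| as x → 0⁺.
The indeterminate product → 0, so the limit = 5.

Final answer: 5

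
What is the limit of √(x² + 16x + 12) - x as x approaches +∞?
This is an ∞ − ∞ indeterminate form.
Multiply and divide by the conjugate √(x²+16x + 12) + x; the x² terms cancel, leaving (16x + 12)/(√(x²+16x + 12)+x) → 16/2 = 8.
Limit = 8.

Final answer: 8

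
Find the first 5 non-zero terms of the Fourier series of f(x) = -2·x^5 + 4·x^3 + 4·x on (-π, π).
(-520 - 4·π^4 + 88·π^2)·sin(x) + (-14·π^2 + 17 + 2·π^4)·sin(2·x) + (-4·π^4/3 - 88/81 + 152·π^2/27)·sin(3·x) + (-13·π^2/4 - 25/32 + π^4)·sin(4·x) + (-4·π^4/5 + 664/625 + 56·π^2/25)·sin(5·x)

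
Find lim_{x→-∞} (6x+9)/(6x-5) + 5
Evaluate the dominant behaviour as x → -∞; each term tends to a finite value or vanishes.
Limit = 6.

Final answer: 6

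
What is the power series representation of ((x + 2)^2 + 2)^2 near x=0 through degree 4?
x^4 + 8·x^3 + 28·x^2 + 48·x + 36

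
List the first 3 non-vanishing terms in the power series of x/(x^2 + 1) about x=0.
x^5 - x^3 + x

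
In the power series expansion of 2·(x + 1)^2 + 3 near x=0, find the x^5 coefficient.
Expand to order 5: 2·(x + 1)^2 + 3 = 2·x^2 + 4·x + 5 + O(x^6).
The coefficient of x^5 is 0.

Final answer: 0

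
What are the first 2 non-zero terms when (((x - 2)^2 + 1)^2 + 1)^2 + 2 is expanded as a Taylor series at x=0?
678 - 2080·x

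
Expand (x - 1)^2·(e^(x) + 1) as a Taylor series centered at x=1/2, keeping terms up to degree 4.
1/4 + e^(1/2)/4 + (-3·e^(1/2)/4 - 1)·(x - 1/2) + (e^(1/2)/8 + 1)·(x - 1/2)^2 + 13·e^(1/2)·(x - 1/2)^3/24 + 11·e^(1/2)·(x - 1/2)^4/32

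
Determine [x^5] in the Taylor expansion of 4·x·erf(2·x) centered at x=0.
Expand to order 5: 4·x·erf(2·x) = -64·x^4/(3·√(π)) + 16·x^2/√(π) + O(x^6).
The coefficient of x^5 is 0.

Final answer: 0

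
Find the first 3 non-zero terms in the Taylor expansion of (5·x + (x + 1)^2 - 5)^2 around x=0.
41·x^2 - 56·x + 16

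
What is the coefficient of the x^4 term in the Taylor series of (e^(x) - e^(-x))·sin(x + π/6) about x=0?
Expand to order 4: (e^(x) - e^(-x))·sin(x + π/6) = -x^3/3 + √(3)·x^2 + x + O(x^5).
The coefficient of x^4 is 0.

Final answer: 0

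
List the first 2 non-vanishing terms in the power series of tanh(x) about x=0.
-x^3/3 + x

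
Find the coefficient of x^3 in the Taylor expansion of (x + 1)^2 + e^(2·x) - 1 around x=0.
Expand to order 3: (x + 1)^2 + e^(2·x) - 1 = 4·x^3/3 + 3·x^2 + 4·x + 1 + O(x^4).
The coefficient of x^3 is 4/3.

Final answer: 4/3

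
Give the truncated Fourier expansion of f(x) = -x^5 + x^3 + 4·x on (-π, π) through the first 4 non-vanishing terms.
(-244 - 2·π^4 + 42·π^2)·sin(x) + (-6·π^2 + 5 + π^4)·sin(2·x) + (-2·π^4/3 + 100/81 + 58·π^2/27)·sin(3·x) + (-9·π^2/8 - 101/64 + π^4/2)·sin(4·x)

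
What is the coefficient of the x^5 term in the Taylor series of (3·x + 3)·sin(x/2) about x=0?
Expand to order 5: (3·x + 3)·sin(x/2) = x^5/1280 - x^4/16 - x^3/16 + 3·x^2/2 + 3·x/2 + O(x^6).
The coefficient of x^5 is 1/1280.

Final answer: 1/1280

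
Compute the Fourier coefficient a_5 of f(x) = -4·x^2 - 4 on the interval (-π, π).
a_5 = (1/π) ∫_{-π}^{π} f(x)·cos(5x) dx.
Evaluate the integral (use parity and integration by parts as needed): a_5 = 16/25.

Final answer: 16/25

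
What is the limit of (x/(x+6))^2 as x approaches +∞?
As x → +∞: x/(x+6) = 1/(1 + 6/x) → 1, and the 2nd power of a limit-1 base also → 1.
Limit = 1.

Final answer: 1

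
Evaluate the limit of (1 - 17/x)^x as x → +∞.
As x → +∞: this is the defining limit (1 - 17/x)^x → e^(-17).
Limit = e^(-17).

Final answer: e^(-17)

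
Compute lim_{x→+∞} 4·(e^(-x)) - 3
Evaluate the dominant behaviour as x → +∞; each term tends to a finite value or vanishes.
Limit = -3.

Final answer: -3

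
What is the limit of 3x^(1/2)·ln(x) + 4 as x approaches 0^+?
The product is a 0·∞ indeterminate form at x → 0⁺.
Rewrite the product as 3·ln(x) / x^(-1/2) and apply L'Hôpital, or use the standard hierarchy x^(-1/2) ≫ |ln x| as x → 0⁺.
The indeterminate product → 0, so the limit = 4.

Final answer: 4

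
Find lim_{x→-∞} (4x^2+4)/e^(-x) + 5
The quotient is an ∞/∞ indeterminate form as x → -∞.
Compare growth rates of the dominant terms (exponentials ≫ polynomials ≫ logarithms), or apply L'Hôpital's rule; the quotient → 0.
Adding the constant: 0 + 5 = 5. Limit = 5.

Final answer: 5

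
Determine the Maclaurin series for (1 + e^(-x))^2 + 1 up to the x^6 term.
11·x^6/120 - 17·x^5/60 + 3·x^4/4 - 5·x^3/3 + 3·x^2 - 4·x + 5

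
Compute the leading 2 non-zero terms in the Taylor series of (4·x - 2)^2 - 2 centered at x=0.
2 - 16·x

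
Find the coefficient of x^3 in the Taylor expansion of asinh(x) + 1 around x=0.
Expand to order 3: asinh(x) + 1 = -x^3/6 + x + 1 + O(x^4).
The coefficient of x^3 is -1/6.

Final answer: -1/6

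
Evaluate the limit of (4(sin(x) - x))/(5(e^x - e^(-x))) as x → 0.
Both numerator and denominator → 0 as x → 0; this is a 0/0 indeterminate form.
Expand each to leading order near x = 0: numerator ~ -2·x^3/3, denominator ~ 10·x.
The limit of the ratio is 0.

Final answer: 0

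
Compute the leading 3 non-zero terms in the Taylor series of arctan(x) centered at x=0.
x^5/5 - x^3/3 + x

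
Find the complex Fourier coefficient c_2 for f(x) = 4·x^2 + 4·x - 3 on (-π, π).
Compute the real Fourier coefficients first: a_2 = 4, b_2 = -4.
Then c_2 = (a_2 − i·b_2)/2 = 2 + 2·i.

Final answer: 2 + 2·i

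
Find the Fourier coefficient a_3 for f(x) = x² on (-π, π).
a_3 = (1/π) ∫_{-π}^{π} f(x)·cos(3x) dx.
Evaluate the integral (use parity and integration by parts as needed): a_3 = -4/9.

Final answer: -4/9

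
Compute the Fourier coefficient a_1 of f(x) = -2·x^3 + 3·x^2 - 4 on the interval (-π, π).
a_1 = (1/π) ∫_{-π}^{π} f(x)·cos(1x) dx.
Evaluate the integral (use parity and integration by parts as needed): a_1 = -12.

Final answer: -12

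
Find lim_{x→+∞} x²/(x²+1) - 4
Evaluate the dominant behaviour as x → +∞; each term tends to a finite value or vanishes.
Limit = -3.

Final answer: -3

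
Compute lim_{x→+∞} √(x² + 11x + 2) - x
This is an ∞ − ∞ indeterminate form.
Multiply and divide by the conjugate √(x²+11x + 2) + x; the x² terms cancel, leaving (11x + 2)/(√(x²+11x + 2)+x) → 11/2.
Limit = 11/2.

Final answer: 11/2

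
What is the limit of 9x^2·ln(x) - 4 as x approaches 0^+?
The product is a 0·∞ indeterminate form at x → 0⁺.
Rewrite the product as 9·ln(x) / x^(-2) and apply L'Hôpital, or use the standard hierarchy x^(-2) ≫ |ln x| as x → 0⁺.
The indeterminate product → 0, so the limit = -4.

Final answer: -4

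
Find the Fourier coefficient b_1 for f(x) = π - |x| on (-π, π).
b_1 = (1/π) ∫_{-π}^{π} f(x)·sin(1x) dx.
Evaluate the integral (use parity and integration by parts as needed): b_1 = 0.

Final answer: 0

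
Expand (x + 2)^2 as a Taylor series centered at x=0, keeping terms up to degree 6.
x^2 + 4·x + 4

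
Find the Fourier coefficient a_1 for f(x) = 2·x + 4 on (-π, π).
a_1 = (1/π) ∫_{-π}^{π} f(x)·cos(1x) dx.
Evaluate the integral (use parity and integration by parts as needed): a_1 = 0.

Final answer: 0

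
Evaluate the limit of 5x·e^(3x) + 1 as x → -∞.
The product is a 0·∞ indeterminate form at x → -∞.
Rewrite the product as 5x / e^(-3x) (an ∞/∞ form) and apply L'Hôpital, or use the standard hierarchy e^(3|x|) ≫ |x| as x → -∞.
The indeterminate product → 0, so the limit = 1.

Final answer: 1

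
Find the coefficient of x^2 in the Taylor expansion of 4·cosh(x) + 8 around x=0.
Expand to order 2: 4·cosh(x) + 8 = 2·x^2 + 12 + O(x^3).
The coefficient of x^2 is 2.

Final answer: 2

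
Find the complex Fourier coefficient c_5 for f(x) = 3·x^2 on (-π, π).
Compute the real Fourier coefficients first: a_5 = -12/25, b_5 = 0.
Then c_5 = (a_5 − i·b_5)/2 = -6/25.

Final answer: -6/25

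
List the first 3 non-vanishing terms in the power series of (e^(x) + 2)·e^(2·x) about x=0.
17·x^2/2 + 7·x + 3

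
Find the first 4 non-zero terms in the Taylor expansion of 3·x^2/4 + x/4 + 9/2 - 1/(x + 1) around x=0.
x^3 - x^2/4 + 5·x/4 + 7/2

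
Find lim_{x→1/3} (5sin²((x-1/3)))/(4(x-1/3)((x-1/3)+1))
Both numerator and denominator → 0 as x → 1/3; this is a 0/0 indeterminate form.
Expand each to leading order near x = 1/3: numerator ~ 5·(x - 1/3)^2, denominator ~ 4·(x - 1/3).
The limit of the ratio is 0.

Final answer: 0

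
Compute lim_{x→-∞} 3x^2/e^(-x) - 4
The quotient is an ∞/∞ indeterminate form as x → -∞.
Compare growth rates of the dominant terms (exponentials ≫ polynomials ≫ logarithms), or apply L'Hôpital's rule; the quotient → 0.
Adding the constant: 0 - 4 = -4. Limit = -4.

Final answer: -4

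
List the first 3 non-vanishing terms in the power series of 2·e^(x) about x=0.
x^2 + 2·x + 2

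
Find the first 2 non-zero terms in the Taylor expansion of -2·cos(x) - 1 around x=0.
x^2 - 3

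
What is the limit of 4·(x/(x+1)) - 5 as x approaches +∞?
Evaluate the dominant behaviour as x → +∞; each term tends to a finite value or vanishes.
Limit = -1.

Final answer: -1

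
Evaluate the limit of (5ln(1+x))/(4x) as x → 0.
Both numerator and denominator → 0 as x → 0; this is a 0/0 indeterminate form.
Expand each to leading order near x = 0: numerator ~ 5·x, denominator ~ 4·x.
The limit of the ratio is 5/4.

Final answer: 5/4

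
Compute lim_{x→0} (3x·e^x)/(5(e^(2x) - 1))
Both numerator and denominator → 0 as x → 0; this is a 0/0 indeterminate form.
Expand each to leading order near x = 0: numerator ~ 3·x, denominator ~ 10·x.
The limit of the ratio is 3/10.

Final answer: 3/10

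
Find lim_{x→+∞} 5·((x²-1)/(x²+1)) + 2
Evaluate the dominant behaviour as x → +∞; each term tends to a finite value or vanishes.
Limit = 7.

Final answer: 7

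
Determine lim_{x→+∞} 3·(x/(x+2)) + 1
Evaluate the dominant behaviour as x → +∞; each term tends to a finite value or vanishes.
Limit = 4.

Final answer: 4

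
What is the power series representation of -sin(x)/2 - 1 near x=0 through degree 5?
-x^5/240 + x^3/12 - x/2 - 1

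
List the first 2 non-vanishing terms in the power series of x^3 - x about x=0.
x^3 - x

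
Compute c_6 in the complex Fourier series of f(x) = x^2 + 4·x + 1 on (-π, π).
Compute the real Fourier coefficients first: a_6 = 1/9, b_6 = -4/3.
Then c_6 = (a_6 − i·b_6)/2 = 1/18 + 2·i/3.

Final answer: 1/18 + 2·i/3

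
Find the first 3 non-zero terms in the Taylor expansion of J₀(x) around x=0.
x^4/64 - x^2/4 + 1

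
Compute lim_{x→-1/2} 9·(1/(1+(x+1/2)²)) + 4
Direct substitution at x = -1/2 gives 13.

Final answer: 13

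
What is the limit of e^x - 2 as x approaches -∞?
Evaluate the dominant behaviour as x → -∞; each term tends to a finite value or vanishes.
Limit = -2.

Final answer: -2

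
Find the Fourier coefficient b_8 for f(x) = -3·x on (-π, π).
b_8 = (1/π) ∫_{-π}^{π} f(x)·sin(8x) dx.
Evaluate the integral (use parity and integration by parts as needed): b_8 = 3/4.

Final answer: 3/4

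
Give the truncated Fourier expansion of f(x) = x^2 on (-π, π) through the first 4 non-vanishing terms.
-4·cos(x) + cos(2·x) - 4·cos(3·x)/9 + π^2/3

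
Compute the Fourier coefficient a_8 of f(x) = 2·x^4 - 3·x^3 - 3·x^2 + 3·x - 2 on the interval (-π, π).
a_8 = (1/π) ∫_{-π}^{π} f(x)·cos(8x) dx.
Evaluate the integral (use parity and integration by parts as needed): a_8 = -27/128 + π^2/4.

Final answer: -27/128 + π^2/4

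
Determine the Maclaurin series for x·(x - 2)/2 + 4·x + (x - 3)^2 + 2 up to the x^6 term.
3·x^2/2 - 3·x + 11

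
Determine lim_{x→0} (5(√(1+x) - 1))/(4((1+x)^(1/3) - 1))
Both numerator and denominator → 0 as x → 0; this is a 0/0 indeterminate form.
Expand each to leading order near x = 0: numerator ~ 5·x/2, denominator ~ 4·x/3.
The limit of the ratio is 15/8.

Final answer: 15/8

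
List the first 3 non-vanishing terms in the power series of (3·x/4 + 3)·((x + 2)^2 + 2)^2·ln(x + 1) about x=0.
141·x^3/2 + 117·x^2 + 108·x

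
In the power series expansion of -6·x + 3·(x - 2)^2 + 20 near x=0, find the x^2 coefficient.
Expand to order 2: -6·x + 3·(x - 2)^2 + 20 = 3·x^2 - 18·x + 32 + O(x^3).
The coefficient of x^2 is 3.

Final answer: 3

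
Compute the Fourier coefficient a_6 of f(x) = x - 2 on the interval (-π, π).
a_6 = (1/π) ∫_{-π}^{π} f(x)·cos(6x) dx.
Evaluate the integral (use parity and integration by parts as needed): a_6 = 0.

Final answer: 0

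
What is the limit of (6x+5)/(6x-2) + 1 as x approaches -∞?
Evaluate the dominant behaviour as x → -∞; each term tends to a finite value or vanishes.
Limit = 2.

Final answer: 2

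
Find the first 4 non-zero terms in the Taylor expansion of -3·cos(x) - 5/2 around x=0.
x^6/240 - x^4/8 + 3·x^2/2 - 11/2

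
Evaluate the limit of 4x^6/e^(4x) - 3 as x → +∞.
The quotient is an ∞/∞ indeterminate form as x → +∞.
The exponential denominator e^(4x) dominates the polynomial numerator (e^x ≫ x^6 as x → ∞), so the quotient → 0.
Adding the constant: 0 - 3 = -3. Limit = -3.

Final answer: -3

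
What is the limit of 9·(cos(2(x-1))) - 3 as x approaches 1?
Direct substitution at x = 1 gives 6.

Final answer: 6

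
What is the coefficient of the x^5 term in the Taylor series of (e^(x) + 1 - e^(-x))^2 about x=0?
Expand to order 5: (e^(x) + 1 - e^(-x))^2 = x^5/30 + 4·x^4/3 + 2·x^3/3 + 4·x^2 + 4·x + 1 + O(x^6).
The coefficient of x^5 is 1/30.

Final answer: 1/30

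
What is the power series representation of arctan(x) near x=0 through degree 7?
-x^7/7 + x^5/5 - x^3/3 + x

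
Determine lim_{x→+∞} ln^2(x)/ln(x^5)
This is an ∞/∞ indeterminate form as x → +∞.
Write ln(x^5) = 5·ln(x), reducing the quotient to ln(x)/5 → ∞.
Limit = ∞.

Final answer: ∞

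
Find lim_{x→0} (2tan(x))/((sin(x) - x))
Both numerator and denominator → 0 as x → 0; this is a 0/0 indeterminate form.
Expand each to leading order near x = 0: numerator ~ 2·x, denominator ~ -x^3/6.
The limit of the ratio is -∞.

Final answer: -∞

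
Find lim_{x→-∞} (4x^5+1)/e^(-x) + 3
The quotient is an ∞/∞ indeterminate form as x → -∞.
Compare growth rates of the dominant terms (exponentials ≫ polynomials ≫ logarithms), or apply L'Hôpital's rule; the quotient → 0.
Adding the constant: 0 + 3 = 3. Limit = 3.

Final answer: 3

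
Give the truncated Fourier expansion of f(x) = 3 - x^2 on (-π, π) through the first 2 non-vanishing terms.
4·cos(x) - π^2/3 + 3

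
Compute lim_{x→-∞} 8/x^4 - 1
Evaluate the dominant behaviour as x → -∞; each term tends to a finite value or vanishes.
Limit = -1.

Final answer: -1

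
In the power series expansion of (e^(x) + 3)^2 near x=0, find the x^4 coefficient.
Expand to order 4: (e^(x) + 3)^2 = 11·x^4/12 + 7·x^3/3 + 5·x^2 + 8·x + 16 + O(x^5).
The coefficient of x^4 is 11/12.

Final answer: 11/12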